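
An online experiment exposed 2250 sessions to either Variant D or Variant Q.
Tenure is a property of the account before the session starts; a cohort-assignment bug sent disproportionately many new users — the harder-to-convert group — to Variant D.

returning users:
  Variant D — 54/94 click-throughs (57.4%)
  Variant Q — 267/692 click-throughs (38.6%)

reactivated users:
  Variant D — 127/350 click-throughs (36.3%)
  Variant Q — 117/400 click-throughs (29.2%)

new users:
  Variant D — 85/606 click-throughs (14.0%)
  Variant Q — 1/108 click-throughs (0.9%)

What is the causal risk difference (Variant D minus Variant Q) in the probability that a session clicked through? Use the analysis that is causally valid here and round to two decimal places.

The stratified and pooled comparisons disagree (Variant D wins within each user tenure; Variant Q wins overall), so the answer turns on the causal role of user tenure.
User tenure satisfies the back-door criterion: it is not a descendant of the variant, and it blocks the spurious path from variant to outcome. Adjusting for it (i.e., using the within-user tenure rates) gives the causal effect.
Adjusting over the population distribution of user tenure: 0.349·(0.574−0.386) + 0.333·(0.363−0.292) + 0.317·(0.140−0.009) = +0.131.

+0.13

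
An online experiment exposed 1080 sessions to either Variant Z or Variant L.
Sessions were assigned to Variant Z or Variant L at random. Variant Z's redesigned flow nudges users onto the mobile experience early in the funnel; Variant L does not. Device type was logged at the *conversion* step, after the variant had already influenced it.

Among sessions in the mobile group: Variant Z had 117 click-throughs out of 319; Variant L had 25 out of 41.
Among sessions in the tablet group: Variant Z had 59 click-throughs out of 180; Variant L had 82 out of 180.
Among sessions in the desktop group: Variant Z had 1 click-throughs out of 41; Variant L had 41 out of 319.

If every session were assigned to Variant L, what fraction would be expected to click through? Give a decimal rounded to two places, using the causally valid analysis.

0.27

The stratified and pooled comparisons disagree (Variant L wins within each device type; Variant Z wins overall), so the answer turns on the causal role of device type.
Device type lies on the pathway variant → device type → outcome, so adjusting for it blocks the indirect effect. For the total causal effect of variant, use the unadjusted pooled rates.
So P(outcome | do(Variant L)) is just the pooled rate for Variant L: 148/540 = 0.274.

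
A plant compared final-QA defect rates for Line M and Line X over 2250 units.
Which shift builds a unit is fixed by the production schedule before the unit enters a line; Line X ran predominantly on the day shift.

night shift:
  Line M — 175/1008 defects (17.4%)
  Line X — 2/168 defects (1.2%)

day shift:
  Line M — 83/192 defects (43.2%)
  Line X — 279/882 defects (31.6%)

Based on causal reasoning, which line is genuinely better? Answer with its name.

The shift-specific comparison favours Line X throughout, but the pooled figures favour Line M. The question is whether to condition on shift.
The imbalance in shift arose from how units were allocated, not from anything the line did; and shift independently affects the outcome. The pooled gap is confounded — condition on shift.
Within each level — night shift: 17.4% vs 1.2%; day shift: 43.2% vs 31.6% — Line X is lower every time.

Line X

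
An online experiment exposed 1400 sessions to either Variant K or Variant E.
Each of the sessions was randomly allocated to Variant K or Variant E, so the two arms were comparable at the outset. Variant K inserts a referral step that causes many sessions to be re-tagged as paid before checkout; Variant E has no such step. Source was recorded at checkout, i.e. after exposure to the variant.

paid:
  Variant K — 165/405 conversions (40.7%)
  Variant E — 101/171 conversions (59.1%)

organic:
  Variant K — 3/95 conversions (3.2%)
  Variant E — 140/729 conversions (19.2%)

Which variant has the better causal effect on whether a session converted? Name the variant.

Within every traffic source level Variant E has the higher rate, yet pooled Variant K does — Simpson's reversal.
Because the variant influences traffic source, traffic source is a post-treatment mediator, not a confounder. Stratifying on it would bias the estimate; the causal effect is the crude pooled difference.
Pooled: Variant K 33.6% vs Variant E 26.8%; Variant K is higher overall.

Variant K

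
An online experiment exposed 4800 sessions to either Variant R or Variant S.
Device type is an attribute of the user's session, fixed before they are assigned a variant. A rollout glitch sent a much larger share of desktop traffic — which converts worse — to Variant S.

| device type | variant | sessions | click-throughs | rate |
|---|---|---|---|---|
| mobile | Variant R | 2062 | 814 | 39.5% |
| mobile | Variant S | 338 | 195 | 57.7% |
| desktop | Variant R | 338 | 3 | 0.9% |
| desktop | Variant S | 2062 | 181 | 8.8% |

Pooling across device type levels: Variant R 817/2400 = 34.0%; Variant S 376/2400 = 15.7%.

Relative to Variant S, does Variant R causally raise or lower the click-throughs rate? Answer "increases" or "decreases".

The stratified and pooled comparisons disagree (Variant S wins within each device type; Variant R wins overall), so the answer turns on the causal role of device type.
Device type differs across variants for reasons unrelated to any effect of the variant itself, and it separately predicts the outcome — a classic confounder. We must compare within device type levels.
Within each level — mobile: 39.5% vs 57.7%; desktop: 0.9% vs 8.8% — Variant S is higher every time.

decreases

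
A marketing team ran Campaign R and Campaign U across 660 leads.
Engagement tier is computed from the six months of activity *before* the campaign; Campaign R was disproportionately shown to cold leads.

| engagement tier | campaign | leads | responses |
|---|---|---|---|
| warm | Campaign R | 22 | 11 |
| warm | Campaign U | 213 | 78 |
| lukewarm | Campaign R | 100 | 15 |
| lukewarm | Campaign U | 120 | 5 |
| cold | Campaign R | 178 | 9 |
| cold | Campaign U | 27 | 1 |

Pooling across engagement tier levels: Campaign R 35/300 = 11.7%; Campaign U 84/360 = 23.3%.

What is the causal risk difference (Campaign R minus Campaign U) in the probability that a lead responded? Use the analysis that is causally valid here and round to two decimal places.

Here engagement tier is a common cause — it drives both which campaign a case falls under and the outcome. The crude comparison mixes populations; the stratum-specific rates are the causally relevant ones.
Adjusting over the population distribution of engagement tier: 0.356·(0.500−0.366) + 0.333·(0.150−0.042) + 0.311·(0.051−0.037) = +0.088.

+0.09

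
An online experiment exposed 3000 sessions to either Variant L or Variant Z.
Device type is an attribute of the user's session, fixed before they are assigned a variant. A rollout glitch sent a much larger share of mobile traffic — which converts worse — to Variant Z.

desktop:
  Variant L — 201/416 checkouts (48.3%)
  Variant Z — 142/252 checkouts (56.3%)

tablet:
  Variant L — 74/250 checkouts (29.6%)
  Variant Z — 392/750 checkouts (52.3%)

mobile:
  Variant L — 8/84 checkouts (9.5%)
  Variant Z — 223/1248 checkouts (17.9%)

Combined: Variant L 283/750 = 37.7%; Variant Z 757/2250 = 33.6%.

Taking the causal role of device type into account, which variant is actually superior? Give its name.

Variant Z

The stratified and pooled comparisons disagree (Variant Z wins within each device type; Variant L wins overall), so the answer turns on the causal role of device type.
Nothing the variant does changes device type; the imbalance is an allocation artefact. With device type also predicting the outcome, the pooled figure is confounded, and the within-stratum comparison is the causal one.
Within each level — desktop: 48.3% vs 56.3%; tablet: 29.6% vs 52.3%; mobile: 9.5% vs 17.9% — Variant Z is higher every time.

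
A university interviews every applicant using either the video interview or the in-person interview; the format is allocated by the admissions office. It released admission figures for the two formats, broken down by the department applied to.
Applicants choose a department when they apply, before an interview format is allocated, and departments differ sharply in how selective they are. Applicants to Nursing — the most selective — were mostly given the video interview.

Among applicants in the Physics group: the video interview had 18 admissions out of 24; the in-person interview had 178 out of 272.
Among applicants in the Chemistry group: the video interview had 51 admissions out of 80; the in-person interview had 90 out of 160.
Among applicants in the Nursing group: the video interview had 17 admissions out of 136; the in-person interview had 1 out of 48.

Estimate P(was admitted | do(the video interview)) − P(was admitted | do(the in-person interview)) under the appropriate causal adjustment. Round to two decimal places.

Since department is a pre-existing factor (not a product of the interview format) and it affects the outcome on its own, it is a confounder. The stratified rates, not the pooled rate, identify the causal effect.
Adjusting over the population distribution of department: 0.411·(0.750−0.654) + 0.333·(0.637−0.562) + 0.256·(0.125−0.021) = +0.091.

+0.09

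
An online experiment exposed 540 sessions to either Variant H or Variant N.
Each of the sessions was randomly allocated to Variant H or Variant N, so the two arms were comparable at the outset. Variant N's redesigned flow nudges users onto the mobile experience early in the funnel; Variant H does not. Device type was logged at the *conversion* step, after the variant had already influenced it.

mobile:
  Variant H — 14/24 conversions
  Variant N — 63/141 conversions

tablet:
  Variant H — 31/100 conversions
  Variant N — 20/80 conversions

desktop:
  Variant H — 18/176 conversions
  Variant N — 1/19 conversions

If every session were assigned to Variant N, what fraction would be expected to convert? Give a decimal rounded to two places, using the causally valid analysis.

0.35

Device type here is a post-treatment variable shaped by the variant; conditioning on it would introduce bias rather than remove it. The overall comparison is the causal one.
So P(outcome | do(Variant N)) is just the pooled rate for Variant N: 84/240 = 0.350.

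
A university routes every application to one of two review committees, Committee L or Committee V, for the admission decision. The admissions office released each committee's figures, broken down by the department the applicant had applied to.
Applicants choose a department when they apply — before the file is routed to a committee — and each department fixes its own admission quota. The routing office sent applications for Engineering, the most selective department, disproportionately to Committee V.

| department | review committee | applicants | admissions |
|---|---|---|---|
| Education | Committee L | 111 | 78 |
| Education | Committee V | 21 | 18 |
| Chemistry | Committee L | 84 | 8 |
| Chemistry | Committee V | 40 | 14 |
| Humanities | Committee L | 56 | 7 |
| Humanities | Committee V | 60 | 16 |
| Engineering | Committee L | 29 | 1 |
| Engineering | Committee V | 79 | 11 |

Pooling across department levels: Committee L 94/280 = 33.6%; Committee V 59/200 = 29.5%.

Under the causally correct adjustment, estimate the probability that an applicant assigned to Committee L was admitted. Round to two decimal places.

0.26

Nothing the review committee does changes department; the imbalance is an allocation artefact. With department also predicting the outcome, the pooled figure is confounded, and the within-stratum comparison is the causal one.
Standardising Committee L to the population department mix: 0.275·78/111 + 0.258·8/84 + 0.242·7/56 + 0.225·1/29 = 0.256.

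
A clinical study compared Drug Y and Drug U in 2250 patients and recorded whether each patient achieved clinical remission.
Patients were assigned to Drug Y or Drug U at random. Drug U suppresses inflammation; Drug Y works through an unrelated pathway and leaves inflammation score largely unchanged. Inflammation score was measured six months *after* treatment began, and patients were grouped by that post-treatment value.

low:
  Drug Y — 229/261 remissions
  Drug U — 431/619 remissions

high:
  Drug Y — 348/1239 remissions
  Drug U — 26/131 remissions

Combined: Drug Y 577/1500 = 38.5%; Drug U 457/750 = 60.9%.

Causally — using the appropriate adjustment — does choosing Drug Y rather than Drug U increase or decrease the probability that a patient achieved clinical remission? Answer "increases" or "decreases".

decreases

The stratified and pooled comparisons disagree (Drug Y wins within each inflammation score; Drug U wins overall), so the answer turns on the causal role of inflammation score.
Because the drug influences inflammation score, inflammation score is a post-treatment mediator, not a confounder. Stratifying on it would bias the estimate; the causal effect is the crude pooled difference.
Pooled: Drug Y 38.5% vs Drug U 60.9%; Drug U is higher overall.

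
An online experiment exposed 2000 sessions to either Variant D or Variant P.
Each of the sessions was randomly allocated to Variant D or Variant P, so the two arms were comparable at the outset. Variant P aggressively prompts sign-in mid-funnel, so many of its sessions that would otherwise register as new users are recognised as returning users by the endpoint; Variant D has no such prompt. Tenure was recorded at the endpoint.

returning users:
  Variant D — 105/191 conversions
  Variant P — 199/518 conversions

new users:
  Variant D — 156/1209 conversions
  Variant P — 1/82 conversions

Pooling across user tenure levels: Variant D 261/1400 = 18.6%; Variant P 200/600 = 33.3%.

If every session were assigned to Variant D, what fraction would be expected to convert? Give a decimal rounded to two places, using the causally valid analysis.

0.19

User tenure lies on the pathway variant → user tenure → outcome, so adjusting for it blocks the indirect effect. For the total causal effect of variant, use the unadjusted pooled rates.
So P(outcome | do(Variant D)) is just the pooled rate for Variant D: 261/1400 = 0.186.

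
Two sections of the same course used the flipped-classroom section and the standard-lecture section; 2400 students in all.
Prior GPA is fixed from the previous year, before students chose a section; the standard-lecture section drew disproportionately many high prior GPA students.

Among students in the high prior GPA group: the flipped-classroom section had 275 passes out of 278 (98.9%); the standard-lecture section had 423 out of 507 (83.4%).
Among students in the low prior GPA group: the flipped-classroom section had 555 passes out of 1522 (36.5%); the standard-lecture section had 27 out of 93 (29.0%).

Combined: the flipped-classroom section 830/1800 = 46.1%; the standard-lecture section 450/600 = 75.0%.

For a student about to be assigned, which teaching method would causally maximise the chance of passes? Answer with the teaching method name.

the flipped-classroom section

Prior GPA band is set before the teaching method has any effect — it is not caused by the teaching method — and it independently drives the outcome. That makes it a confounder, so the causal comparison is within prior GPA band levels.
Within each level — high prior GPA: 98.9% vs 83.4%; low prior GPA: 36.5% vs 29.0% — the flipped-classroom section is higher every time.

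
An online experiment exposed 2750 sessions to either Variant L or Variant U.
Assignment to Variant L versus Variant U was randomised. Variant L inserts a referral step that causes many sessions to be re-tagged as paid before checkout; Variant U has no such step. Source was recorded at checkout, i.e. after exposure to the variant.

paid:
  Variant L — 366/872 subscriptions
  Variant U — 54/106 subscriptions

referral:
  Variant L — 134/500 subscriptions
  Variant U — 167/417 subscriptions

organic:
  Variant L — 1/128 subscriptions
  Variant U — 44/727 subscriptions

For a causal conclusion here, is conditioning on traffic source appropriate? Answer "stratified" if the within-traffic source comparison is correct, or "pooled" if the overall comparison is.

pooled

The stratified and pooled comparisons disagree (Variant U wins within each traffic source; Variant L wins overall), so the answer turns on the causal role of traffic source.
Stratifying would compare variants among sessions the variants themselves sorted into traffic source groups — a form of selection on an intermediate. The unconditioned pooled rates give the total causal effect.
Pooled: Variant L 33.4% vs Variant U 21.2%; Variant L is higher overall.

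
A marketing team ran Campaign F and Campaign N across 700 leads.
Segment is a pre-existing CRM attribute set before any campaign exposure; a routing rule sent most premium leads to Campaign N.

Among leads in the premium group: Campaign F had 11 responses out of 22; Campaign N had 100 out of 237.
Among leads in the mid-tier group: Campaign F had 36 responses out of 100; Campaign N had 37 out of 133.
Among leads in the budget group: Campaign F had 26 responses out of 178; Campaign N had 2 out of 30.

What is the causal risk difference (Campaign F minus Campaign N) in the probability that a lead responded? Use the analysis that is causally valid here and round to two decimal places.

The customer segment-specific comparison favours Campaign F throughout, but the pooled figures favour Campaign N. The question is whether to condition on customer segment.
Customer segment differs across campaigns for reasons unrelated to any effect of the campaign itself, and it separately predicts the outcome — a classic confounder. We must compare within customer segment levels.
Adjusting over the population distribution of customer segment: 0.370·(0.500−0.422) + 0.333·(0.360−0.278) + 0.297·(0.146−0.067) = +0.080.

+0.08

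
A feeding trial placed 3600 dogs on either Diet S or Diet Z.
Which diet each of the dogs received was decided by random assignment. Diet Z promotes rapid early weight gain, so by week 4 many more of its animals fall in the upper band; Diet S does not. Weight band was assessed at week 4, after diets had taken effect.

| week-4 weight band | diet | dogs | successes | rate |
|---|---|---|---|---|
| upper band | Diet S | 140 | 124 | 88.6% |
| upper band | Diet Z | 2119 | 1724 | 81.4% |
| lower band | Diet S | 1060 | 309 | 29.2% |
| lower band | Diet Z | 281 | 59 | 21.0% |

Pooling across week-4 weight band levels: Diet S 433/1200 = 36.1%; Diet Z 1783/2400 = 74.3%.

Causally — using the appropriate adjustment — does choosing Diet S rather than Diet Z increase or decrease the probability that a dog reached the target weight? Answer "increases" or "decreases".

decreases

Week-4 weight band is downstream of the diet. One should not condition on a consequence of treatment, so the overall rates are the right comparison.
Pooled: Diet S 36.1% vs Diet Z 74.3%; Diet Z is higher overall.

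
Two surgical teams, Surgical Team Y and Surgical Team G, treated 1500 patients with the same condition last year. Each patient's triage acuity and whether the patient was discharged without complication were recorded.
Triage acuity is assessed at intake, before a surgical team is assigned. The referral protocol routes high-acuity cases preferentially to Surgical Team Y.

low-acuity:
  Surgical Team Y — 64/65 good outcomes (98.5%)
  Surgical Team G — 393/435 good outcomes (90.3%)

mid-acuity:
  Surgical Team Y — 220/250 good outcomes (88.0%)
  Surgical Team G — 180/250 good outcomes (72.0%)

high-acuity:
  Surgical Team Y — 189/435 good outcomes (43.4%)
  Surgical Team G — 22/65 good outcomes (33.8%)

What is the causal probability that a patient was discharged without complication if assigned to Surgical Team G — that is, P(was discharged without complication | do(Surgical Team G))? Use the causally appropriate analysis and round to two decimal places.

Triage acuity differs across surgical teams for reasons unrelated to any effect of the surgical team itself, and it separately predicts the outcome — a classic confounder. We must compare within triage acuity levels.
Standardising Surgical Team G to the population triage acuity mix: 0.333·393/435 + 0.333·180/250 + 0.333·22/65 = 0.654.

0.65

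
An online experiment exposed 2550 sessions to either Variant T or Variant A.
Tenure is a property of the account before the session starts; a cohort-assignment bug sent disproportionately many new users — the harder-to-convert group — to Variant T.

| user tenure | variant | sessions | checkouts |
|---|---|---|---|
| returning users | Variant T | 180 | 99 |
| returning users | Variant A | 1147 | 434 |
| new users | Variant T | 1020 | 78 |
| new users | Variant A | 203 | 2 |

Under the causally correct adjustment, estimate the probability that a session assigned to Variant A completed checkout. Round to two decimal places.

User tenure is set before the variant has any effect — it is not caused by the variant — and it independently drives the outcome. That makes it a confounder, so the causal comparison is within user tenure levels.
Standardising Variant A to the population user tenure mix: 0.520·434/1147 + 0.480·2/203 = 0.202.

0.20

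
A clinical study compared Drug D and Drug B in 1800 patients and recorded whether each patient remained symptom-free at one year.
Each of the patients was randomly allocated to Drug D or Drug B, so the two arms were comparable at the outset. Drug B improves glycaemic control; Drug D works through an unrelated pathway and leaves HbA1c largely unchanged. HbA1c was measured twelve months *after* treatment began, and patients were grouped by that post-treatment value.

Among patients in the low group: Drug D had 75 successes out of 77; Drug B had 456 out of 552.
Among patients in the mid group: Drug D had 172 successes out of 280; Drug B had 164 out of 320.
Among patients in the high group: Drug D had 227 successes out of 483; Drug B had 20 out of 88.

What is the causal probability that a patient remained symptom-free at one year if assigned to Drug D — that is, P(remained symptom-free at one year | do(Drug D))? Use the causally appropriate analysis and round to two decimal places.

HbA1c is downstream of the drug. One should not condition on a consequence of treatment, so the overall rates are the right comparison.
So P(outcome | do(Drug D)) is just the pooled rate for Drug D: 474/840 = 0.564.

0.56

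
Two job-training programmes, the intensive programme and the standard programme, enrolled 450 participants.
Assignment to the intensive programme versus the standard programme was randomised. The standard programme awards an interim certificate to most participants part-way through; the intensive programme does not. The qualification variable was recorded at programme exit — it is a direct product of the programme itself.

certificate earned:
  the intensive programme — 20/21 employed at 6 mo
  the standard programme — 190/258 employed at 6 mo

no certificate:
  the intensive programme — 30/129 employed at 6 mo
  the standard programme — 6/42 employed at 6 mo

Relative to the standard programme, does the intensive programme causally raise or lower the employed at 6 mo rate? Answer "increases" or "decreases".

Stratifying would compare programmes among participants the programmes themselves sorted into qualification attained during the programme groups — a form of selection on an intermediate. The unconditioned pooled rates give the total causal effect.
Pooled: the intensive programme 33.3% vs the standard programme 65.3%; the standard programme is higher overall.

decreases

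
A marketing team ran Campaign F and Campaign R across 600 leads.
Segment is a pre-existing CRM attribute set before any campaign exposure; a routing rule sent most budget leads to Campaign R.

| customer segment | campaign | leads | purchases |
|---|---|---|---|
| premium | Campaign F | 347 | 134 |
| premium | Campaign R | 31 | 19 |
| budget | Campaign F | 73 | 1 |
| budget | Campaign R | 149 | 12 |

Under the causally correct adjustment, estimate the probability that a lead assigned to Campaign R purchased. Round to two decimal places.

The customer segment-specific comparison favours Campaign R throughout, but the pooled figures favour Campaign F. The question is whether to condition on customer segment.
Customer segment differs across campaigns for reasons unrelated to any effect of the campaign itself, and it separately predicts the outcome — a classic confounder. We must compare within customer segment levels.
Standardising Campaign R to the population customer segment mix: 0.630·19/31 + 0.370·12/149 = 0.416.

0.42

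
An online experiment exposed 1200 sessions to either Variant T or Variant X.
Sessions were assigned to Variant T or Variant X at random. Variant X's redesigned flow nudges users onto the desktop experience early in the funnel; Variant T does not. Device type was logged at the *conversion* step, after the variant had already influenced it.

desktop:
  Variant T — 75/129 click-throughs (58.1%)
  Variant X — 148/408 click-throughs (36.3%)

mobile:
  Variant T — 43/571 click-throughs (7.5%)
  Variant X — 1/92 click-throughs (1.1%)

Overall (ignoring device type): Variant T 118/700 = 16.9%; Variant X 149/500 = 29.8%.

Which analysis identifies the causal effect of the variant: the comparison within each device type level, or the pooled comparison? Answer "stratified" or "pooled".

Stratifying would compare variants among sessions the variants themselves sorted into device type groups — a form of selection on an intermediate. The unconditioned pooled rates give the total causal effect.
Pooled: Variant T 16.9% vs Variant X 29.8%; Variant X is higher overall.

pooled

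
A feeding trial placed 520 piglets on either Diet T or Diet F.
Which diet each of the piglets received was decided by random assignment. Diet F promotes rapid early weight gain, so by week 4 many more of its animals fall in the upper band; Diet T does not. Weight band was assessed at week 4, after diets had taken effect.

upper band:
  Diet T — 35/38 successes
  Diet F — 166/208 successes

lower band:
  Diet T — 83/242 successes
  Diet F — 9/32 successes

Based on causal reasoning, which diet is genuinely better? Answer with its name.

Diet F

Within every week-4 weight band level Diet T has the higher rate, yet pooled Diet F does — Simpson's reversal.
Because the diet influences week-4 weight band, week-4 weight band is a post-treatment mediator, not a confounder. Stratifying on it would bias the estimate; the causal effect is the crude pooled difference.
Pooled: Diet T 42.1% vs Diet F 72.9%; Diet F is higher overall.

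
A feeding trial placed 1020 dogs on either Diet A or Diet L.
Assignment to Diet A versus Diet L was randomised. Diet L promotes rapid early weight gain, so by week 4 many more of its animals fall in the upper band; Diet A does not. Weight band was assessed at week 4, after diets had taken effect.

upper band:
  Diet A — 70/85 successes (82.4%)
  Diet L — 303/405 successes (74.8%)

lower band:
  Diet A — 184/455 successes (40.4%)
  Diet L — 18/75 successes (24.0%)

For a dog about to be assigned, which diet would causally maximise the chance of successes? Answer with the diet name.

Diet L

The stratified and pooled comparisons disagree (Diet A wins within each week-4 weight band; Diet L wins overall), so the answer turns on the causal role of week-4 weight band.
Week-4 weight band here is a post-treatment variable shaped by the diet; conditioning on it would introduce bias rather than remove it. The overall comparison is the causal one.
Pooled: Diet A 47.0% vs Diet L 66.9%; Diet L is higher overall.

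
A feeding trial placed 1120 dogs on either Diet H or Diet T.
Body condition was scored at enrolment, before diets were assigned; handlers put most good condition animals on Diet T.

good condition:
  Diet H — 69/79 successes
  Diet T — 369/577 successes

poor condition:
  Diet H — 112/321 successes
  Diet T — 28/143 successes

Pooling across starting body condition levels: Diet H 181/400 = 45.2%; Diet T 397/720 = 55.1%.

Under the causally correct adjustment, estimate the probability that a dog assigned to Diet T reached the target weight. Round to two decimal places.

Diet H is higher inside every starting body condition stratum but Diet T is higher in aggregate. Whether to stratify depends on how starting body condition relates to the diet.
Since starting body condition is a pre-existing factor (not a product of the diet) and it affects the outcome on its own, it is a confounder. The stratified rates, not the pooled rate, identify the causal effect.
Standardising Diet T to the population starting body condition mix: 0.586·369/577 + 0.414·28/143 = 0.456.

0.46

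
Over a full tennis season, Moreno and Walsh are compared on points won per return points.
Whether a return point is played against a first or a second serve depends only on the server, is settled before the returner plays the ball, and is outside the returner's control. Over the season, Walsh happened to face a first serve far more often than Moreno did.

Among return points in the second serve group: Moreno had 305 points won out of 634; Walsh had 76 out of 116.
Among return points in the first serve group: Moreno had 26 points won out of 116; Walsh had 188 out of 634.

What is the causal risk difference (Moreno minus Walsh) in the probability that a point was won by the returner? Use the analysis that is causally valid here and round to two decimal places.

Within every serve type level Walsh has the higher rate, yet pooled Moreno does — Simpson's reversal.
Serve type is set before the player has any effect — it is not caused by the player — and it independently drives the outcome. That makes it a confounder, so the causal comparison is within serve type levels.
Adjusting over the population distribution of serve type: 0.500·(0.481−0.655) + 0.500·(0.224−0.297) = -0.123.

-0.12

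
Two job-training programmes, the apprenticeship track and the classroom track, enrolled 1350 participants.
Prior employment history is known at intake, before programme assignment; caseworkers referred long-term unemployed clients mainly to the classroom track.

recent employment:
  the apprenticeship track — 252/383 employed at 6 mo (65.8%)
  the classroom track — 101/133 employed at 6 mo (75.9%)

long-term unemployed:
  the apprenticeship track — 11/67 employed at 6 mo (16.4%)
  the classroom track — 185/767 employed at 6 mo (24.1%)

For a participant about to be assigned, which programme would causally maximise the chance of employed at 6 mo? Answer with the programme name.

the classroom track

the classroom track is higher inside every prior employment history stratum but the apprenticeship track is higher in aggregate. Whether to stratify depends on how prior employment history relates to the programme.
Nothing the programme does changes prior employment history; the imbalance is an allocation artefact. With prior employment history also predicting the outcome, the pooled figure is confounded, and the within-stratum comparison is the causal one.
Within each level — recent employment: 65.8% vs 75.9%; long-term unemployed: 16.4% vs 24.1% — the classroom track is higher every time.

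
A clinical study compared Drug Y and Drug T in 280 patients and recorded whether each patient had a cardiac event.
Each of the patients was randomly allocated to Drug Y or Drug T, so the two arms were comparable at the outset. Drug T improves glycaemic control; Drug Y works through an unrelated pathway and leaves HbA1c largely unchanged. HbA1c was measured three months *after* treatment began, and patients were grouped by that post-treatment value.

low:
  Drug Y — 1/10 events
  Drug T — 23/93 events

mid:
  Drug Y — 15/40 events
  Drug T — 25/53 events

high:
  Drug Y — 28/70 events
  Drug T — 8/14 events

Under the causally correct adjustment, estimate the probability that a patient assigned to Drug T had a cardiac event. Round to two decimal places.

0.35

Within every HbA1c level Drug Y has the lower rate, yet pooled Drug T does — Simpson's reversal.
HbA1c is recorded after the drug and is itself shifted by it — it sits on the causal path from drug to outcome. Conditioning on a mediator would strip out part of the effect we want; the pooled comparison gives the total causal effect.
So P(outcome | do(Drug T)) is just the pooled rate for Drug T: 56/160 = 0.350.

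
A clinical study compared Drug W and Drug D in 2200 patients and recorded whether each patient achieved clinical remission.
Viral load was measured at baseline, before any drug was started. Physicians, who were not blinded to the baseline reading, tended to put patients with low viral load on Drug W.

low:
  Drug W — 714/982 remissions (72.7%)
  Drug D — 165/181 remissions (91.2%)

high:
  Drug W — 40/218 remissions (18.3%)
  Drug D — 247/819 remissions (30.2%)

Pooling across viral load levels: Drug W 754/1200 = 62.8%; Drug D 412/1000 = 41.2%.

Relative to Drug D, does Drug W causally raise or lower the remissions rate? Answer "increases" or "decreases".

Viral load differs across drugs for reasons unrelated to any effect of the drug itself, and it separately predicts the outcome — a classic confounder. We must compare within viral load levels.
Within each level — low: 72.7% vs 91.2%; high: 18.3% vs 30.2% — Drug D is higher every time.

decreases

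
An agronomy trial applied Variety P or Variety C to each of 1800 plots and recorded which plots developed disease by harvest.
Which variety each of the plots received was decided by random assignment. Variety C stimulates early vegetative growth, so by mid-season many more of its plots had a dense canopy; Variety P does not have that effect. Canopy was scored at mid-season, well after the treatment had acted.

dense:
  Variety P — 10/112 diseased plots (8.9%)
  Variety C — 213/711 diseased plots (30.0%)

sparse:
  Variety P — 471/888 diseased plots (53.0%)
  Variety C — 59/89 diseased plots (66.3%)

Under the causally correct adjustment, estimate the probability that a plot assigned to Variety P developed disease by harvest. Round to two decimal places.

0.48

The stratified and pooled comparisons disagree (Variety P wins within each mid-season canopy; Variety C wins overall), so the answer turns on the causal role of mid-season canopy.
Mid-season canopy here is a post-treatment variable shaped by the variety; conditioning on it would introduce bias rather than remove it. The overall comparison is the causal one.
So P(outcome | do(Variety P)) is just the pooled rate for Variety P: 481/1000 = 0.481.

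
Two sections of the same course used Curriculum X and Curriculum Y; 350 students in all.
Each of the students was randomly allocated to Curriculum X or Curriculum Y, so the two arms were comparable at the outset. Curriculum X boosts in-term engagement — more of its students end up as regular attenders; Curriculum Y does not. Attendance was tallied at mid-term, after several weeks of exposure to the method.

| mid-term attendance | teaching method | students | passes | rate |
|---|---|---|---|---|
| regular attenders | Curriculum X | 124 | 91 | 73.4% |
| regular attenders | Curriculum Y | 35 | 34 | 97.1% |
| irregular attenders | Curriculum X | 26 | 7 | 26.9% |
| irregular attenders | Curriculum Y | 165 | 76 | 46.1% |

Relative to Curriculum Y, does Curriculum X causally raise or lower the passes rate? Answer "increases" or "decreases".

The stratified and pooled comparisons disagree (Curriculum Y wins within each mid-term attendance; Curriculum X wins overall), so the answer turns on the causal role of mid-term attendance.
Mid-term attendance is recorded after the teaching method and is itself shifted by it — it sits on the causal path from teaching method to outcome. Conditioning on a mediator would strip out part of the effect we want; the pooled comparison gives the total causal effect.
Pooled: Curriculum X 65.3% vs Curriculum Y 55.0%; Curriculum X is higher overall.

increases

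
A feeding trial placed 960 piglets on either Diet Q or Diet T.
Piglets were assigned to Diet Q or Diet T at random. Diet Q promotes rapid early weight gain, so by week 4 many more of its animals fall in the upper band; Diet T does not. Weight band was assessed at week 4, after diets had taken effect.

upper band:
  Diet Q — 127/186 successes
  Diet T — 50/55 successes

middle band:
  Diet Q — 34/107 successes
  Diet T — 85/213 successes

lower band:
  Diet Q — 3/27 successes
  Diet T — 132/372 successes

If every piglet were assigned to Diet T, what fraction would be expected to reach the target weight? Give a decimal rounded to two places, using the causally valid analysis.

0.42

Stratifying would compare diets among piglets the diets themselves sorted into week-4 weight band groups — a form of selection on an intermediate. The unconditioned pooled rates give the total causal effect.
So P(outcome | do(Diet T)) is just the pooled rate for Diet T: 267/640 = 0.417.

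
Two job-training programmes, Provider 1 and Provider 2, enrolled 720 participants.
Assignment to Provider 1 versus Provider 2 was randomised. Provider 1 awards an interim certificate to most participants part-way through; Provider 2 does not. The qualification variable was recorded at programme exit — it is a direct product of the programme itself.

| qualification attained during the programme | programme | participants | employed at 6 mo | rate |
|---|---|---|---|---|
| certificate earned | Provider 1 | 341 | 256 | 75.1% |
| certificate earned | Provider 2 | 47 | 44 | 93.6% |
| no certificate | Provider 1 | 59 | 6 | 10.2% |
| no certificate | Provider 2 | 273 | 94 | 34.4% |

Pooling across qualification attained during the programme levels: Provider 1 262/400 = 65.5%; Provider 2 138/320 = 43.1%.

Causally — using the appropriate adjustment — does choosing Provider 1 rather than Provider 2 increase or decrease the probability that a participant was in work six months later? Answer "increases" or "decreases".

Within every qualification attained during the programme level Provider 2 has the higher rate, yet pooled Provider 1 does — Simpson's reversal.
The distribution of qualification attained during the programme is itself part of what the programme does — it is an intermediate outcome. Holding it fixed would remove that part of the effect; the total effect is the pooled difference.
Pooled: Provider 1 65.5% vs Provider 2 43.1%; Provider 1 is higher overall.

increases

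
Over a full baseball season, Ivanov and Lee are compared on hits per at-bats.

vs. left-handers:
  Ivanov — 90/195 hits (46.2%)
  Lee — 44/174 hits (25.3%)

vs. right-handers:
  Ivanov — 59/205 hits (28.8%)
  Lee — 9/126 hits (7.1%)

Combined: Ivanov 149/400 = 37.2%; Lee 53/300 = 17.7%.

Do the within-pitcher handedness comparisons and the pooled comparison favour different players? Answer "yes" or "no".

Within each pitcher handedness level (vs. left-handers 46.2% vs 25.3%; vs. right-handers 28.8% vs 7.1%), Ivanov has the higher rate every time. Pooled: 37.2% vs 17.7% — Ivanov has the higher rate overall. They agree.

no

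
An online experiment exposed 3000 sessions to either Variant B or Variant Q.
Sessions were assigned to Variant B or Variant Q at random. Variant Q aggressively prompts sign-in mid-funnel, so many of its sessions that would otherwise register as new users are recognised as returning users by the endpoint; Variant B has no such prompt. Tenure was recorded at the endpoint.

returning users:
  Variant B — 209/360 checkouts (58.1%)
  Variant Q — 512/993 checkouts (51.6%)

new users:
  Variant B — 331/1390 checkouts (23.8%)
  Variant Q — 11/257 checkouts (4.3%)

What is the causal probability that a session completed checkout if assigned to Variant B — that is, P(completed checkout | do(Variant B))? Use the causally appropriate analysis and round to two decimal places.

User tenure lies on the pathway variant → user tenure → outcome, so adjusting for it blocks the indirect effect. For the total causal effect of variant, use the unadjusted pooled rates.
So P(outcome | do(Variant B)) is just the pooled rate for Variant B: 540/1750 = 0.309.

0.31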